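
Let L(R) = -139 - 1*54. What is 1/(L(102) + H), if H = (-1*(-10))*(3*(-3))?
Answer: -1/283 ≈ -0.0035336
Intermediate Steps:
L(R) = -193 (L(R) = -139 - 54 = -193)
H = -90 (H = 10*(-9) = -90)
1/(L(102) + H) = 1/(-193 - 90) = 1/(-283) = -1/283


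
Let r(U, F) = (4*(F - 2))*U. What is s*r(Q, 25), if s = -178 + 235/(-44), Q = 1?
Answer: -185541/11 ≈ -16867.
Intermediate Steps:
r(U, F) = U*(-8 + 4*F) (r(U, F) = (4*(-2 + F))*U = (-8 + 4*F)*U = U*(-8 + 4*F))
s = -8067/44 (s = -178 + 235*(-1/44) = -178 - 235/44 = -8067/44 ≈ -183.34)
s*r(Q, 25) = -8067*(-2 + 25)/11 = -8067*23/11 = -8067/44*92 = -185541/11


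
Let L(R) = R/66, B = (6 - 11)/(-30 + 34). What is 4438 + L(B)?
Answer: 1171627/264 ≈ 4438.0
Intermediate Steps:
B = -5/4 ≈ -1.2500
L(R) = R/66 (L(R) = R*(1/66) = R/66)
4438 + L(B) = 4438 + (1/66)*(-5/4) = 4438 - 5/264 = 1171627/264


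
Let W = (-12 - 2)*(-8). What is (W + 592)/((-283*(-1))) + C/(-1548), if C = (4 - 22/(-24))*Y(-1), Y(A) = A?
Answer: 13094201/5257008 ≈ 2.4908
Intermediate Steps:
W = 112 (W = -14*(-8) = 112)
C = -59/12 (C = (4 - 22/(-24))*(-1) = (4 - 22*(-1/24))*(-1) = (4 + 11/12)*(-1) = (59/12)*(-1) = -59/12 ≈ -4.9167)
(W + 592)/((-283*(-1))) + C/(-1548) = (112 + 592)/((-283*(-1))) - 59/12/(-1548) = 704/283 - 59/12*(-1/1548) = 704*(1/283) + 59/18576 = 704/283 + 59/18576 = 13094201/5257008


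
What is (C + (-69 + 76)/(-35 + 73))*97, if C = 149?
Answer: 549893/38 ≈ 14471.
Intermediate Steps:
(C + (-69 + 76)/(-35 + 73))*97 = (149 + (-69 + 76)/(-35 + 73))*97 = (149 + 7/38)*97 = (5669/38)*97 = 549893/38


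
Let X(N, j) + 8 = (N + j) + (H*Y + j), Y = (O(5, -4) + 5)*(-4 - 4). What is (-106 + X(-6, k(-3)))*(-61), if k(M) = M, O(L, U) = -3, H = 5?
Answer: 12566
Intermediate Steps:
Y = -16 (Y = (-3 + 5)*(-4 - 4) = 2*(-8) = -16)
X(N, j) = -88 + N + 2*j (X(N, j) = -8 + ((N + j) + (5*(-16) + j)) = -8 + ((N + j) + (-80 + j)) = -8 + (-80 + N + 2*j) = -88 + N + 2*j)
(-106 + X(-6, k(-3)))*(-61) = (-106 + (-88 - 6 + 2*(-3)))*(-61) = (-106 + (-88 - 6 - 6))*(-61) = (-106 - 100)*(-61) = -206*(-61) = 12566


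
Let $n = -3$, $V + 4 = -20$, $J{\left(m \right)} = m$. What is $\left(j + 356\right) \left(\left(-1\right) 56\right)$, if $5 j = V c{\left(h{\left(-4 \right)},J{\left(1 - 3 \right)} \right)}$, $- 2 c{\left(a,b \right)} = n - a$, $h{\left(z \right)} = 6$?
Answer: $- \frac{93632}{5} \approx -18726.0$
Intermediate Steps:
$V = -24$ ($V = -4 - 20 = -24$)
$c{\left(a,b \right)} = \frac{3}{2} + \frac{a}{2}$ ($c{\left(a,b \right)} = - \frac{-3 - a}{2} = \frac{3}{2} + \frac{a}{2}$)
$j = - \frac{108}{5}$ ($j = \frac{\left(-24\right) \left(\frac{3}{2} + \frac{1}{2} \cdot 6\right)}{5} = \frac{\left(-24\right) \left(\frac{3}{2} + 3\right)}{5} = \frac{\left(-24\right) \frac{9}{2}}{5} = \frac{1}{5} \left(-108\right) = - \frac{108}{5} \approx -21.6$)
$\left(j + 356\right) \left(\left(-1\right) 56\right) = \left(- \frac{108}{5} + 356\right) \left(\left(-1\right) 56\right) = \frac{1672}{5} \left(-56\right) = - \frac{93632}{5}$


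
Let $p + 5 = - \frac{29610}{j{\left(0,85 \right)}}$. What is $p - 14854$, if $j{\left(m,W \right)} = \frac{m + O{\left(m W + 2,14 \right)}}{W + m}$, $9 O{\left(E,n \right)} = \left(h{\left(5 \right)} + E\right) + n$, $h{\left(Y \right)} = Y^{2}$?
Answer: $- \frac{23260869}{41} \approx -5.6734 \cdot 10^{5}$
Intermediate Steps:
$O{\left(E,n \right)} = \frac{25}{9} + \frac{E}{9} + \frac{n}{9}$ ($O{\left(E,n \right)} = \frac{\left(5^{2} + E\right) + n}{9} = \frac{\left(25 + E\right) + n}{9} = \frac{25 + E + n}{9} = \frac{25}{9} + \frac{E}{9} + \frac{n}{9}$)
$j{\left(m,W \right)} = \frac{\frac{41}{9} + m + \frac{W m}{9}}{W + m}$ ($j{\left(m,W \right)} = \frac{m + \left(\frac{25}{9} + \frac{m W + 2}{9} + \frac{1}{9} \cdot 14\right)}{W + m} = \frac{m + \left(\frac{25}{9} + \frac{W m + 2}{9} + \frac{14}{9}\right)}{W + m} = \frac{m + \left(\frac{25}{9} + \frac{2 + W m}{9} + \frac{14}{9}\right)}{W + m} = \frac{m + \left(\frac{25}{9} + \left(\frac{2}{9} + \frac{W m}{9}\right) + \frac{14}{9}\right)}{W + m} = \frac{m + \left(\frac{41}{9} + \frac{W m}{9}\right)}{W + m} = \frac{\frac{41}{9} + m + \frac{W m}{9}}{W + m}$)
$p = - \frac{22651855}{41}$ ($p = -5 - \frac{29610}{\frac{1}{85 + 0} \left(\frac{41}{9} + 0 + \frac{1}{9} \cdot 85 \cdot 0\right)} = -5 - \frac{29610}{\frac{1}{85} \left(\frac{41}{9} + 0 + 0\right)} = -5 - \frac{29610}{\frac{1}{85} \cdot \frac{41}{9}} = -5 - \frac{29610}{\frac{41}{765}} = -5 - \frac{22651650}{41} = - \frac{22651855}{41} \approx -5.5248 \cdot 10^{5}$)
$p - 14854 = - \frac{22651855}{41} - 14854 = - \frac{23260869}{41}$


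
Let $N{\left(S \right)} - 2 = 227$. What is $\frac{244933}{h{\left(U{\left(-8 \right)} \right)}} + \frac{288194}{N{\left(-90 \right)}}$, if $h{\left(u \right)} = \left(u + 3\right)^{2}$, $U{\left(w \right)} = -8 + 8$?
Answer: $\frac{58683403}{2061} \approx 28473.0$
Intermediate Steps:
$U{\left(w \right)} = 0$
$N{\left(S \right)} = 229$ ($N{\left(S \right)} = 2 + 227 = 229$)
$h{\left(u \right)} = \left(3 + u\right)^{2}$
$\frac{244933}{h{\left(U{\left(-8 \right)} \right)}} + \frac{288194}{N{\left(-90 \right)}} = \frac{244933}{\left(3 + 0\right)^{2}} + \frac{288194}{229} = \frac{244933}{3^{2}} + 288194 \cdot \frac{1}{229} = \frac{244933}{9} + \frac{288194}{229} = \frac{58683403}{2061}$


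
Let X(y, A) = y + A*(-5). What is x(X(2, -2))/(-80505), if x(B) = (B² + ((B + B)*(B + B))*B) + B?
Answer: -2356/26835 ≈ -0.087796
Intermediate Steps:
X(y, A) = y - 5*A
x(B) = B + B² + 4*B³ (x(B) = (B² + ((2*B)*(2*B))*B) + B = (B² + (4*B²)*B) + B = (B² + 4*B³) + B = B + B² + 4*B³)
x(X(2, -2))/(-80505) = ((2 - 5*(-2))*(1 + (2 - 5*(-2)) + 4*(2 - 5*(-2))²))/(-80505) = ((2 + 10)*(1 + (2 + 10) + 4*(2 + 10)²))*(-1/80505) = (12*(1 + 12 + 4*12²))*(-1/80505) = (12*(1 + 12 + 4*144))*(-1/80505) = (12*(1 + 12 + 576))*(-1/80505) = (12*589)*(-1/80505) = 7068*(-1/80505) = -2356/26835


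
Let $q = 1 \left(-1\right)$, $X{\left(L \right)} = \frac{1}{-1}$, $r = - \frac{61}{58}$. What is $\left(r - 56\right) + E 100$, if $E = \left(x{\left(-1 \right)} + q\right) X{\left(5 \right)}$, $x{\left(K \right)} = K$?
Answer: $\frac{8291}{58} \approx 142.95$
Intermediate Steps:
$r = - \frac{61}{58}$ ($r = \left(-61\right) \frac{1}{58} = - \frac{61}{58} \approx -1.0517$)
$X{\left(L \right)} = -1$
$q = -1$
$E = 2$ ($E = \left(-1 - 1\right) \left(-1\right) = \left(-2\right) \left(-1\right) = 2$)
$\left(r - 56\right) + E 100 = \left(- \frac{61}{58} - 56\right) + 2 \cdot 100 = \left(- \frac{61}{58} - 56\right) + 200 = - \frac{3309}{58} + 200 = \frac{8291}{58}$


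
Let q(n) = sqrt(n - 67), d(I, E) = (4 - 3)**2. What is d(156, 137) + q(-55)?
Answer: 1 + I*sqrt(122) ≈ 1.0 + 11.045*I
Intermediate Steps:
d(I, E) = 1 (d(I, E) = 1**2 = 1)
q(n) = sqrt(-67 + n)
d(156, 137) + q(-55) = 1 + sqrt(-67 - 55) = 1 + sqrt(-122) = 1 + I*sqrt(122)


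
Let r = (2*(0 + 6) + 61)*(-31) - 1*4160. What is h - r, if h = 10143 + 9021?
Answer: 25587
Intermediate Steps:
h = 19164
r = -6423 (r = (2*6 + 61)*(-31) - 4160 = (12 + 61)*(-31) - 4160 = 73*(-31) - 4160 = -2263 - 4160 = -6423)
h - r = 19164 - 1*(-6423) = 19164 + 6423 = 25587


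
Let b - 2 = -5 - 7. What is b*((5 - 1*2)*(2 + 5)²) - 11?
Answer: -1481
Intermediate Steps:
b = -10 (b = 2 + (-5 - 7) = 2 - 12 = -10)
b*((5 - 1*2)*(2 + 5)²) - 11 = -10*(5 - 1*2)*(2 + 5)² - 11 = -10*(5 - 2)*7² - 11 = -30*49 - 11 = -10*147 - 11 = -1470 - 11 = -1481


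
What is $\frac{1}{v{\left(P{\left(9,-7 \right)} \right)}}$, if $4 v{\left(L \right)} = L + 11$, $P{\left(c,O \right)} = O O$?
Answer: $\frac{1}{15} \approx 0.066667$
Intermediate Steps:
$P{\left(c,O \right)} = O^{2}$
$v{\left(L \right)} = \frac{11}{4} + \frac{L}{4}$ ($v{\left(L \right)} = \frac{L + 11}{4} = \frac{11 + L}{4} = \frac{11}{4} + \frac{L}{4}$)
$\frac{1}{v{\left(P{\left(9,-7 \right)} \right)}} = \frac{1}{\frac{11}{4} + \frac{\left(-7\right)^{2}}{4}} = \frac{1}{\frac{11}{4} + \frac{1}{4} \cdot 49} = \frac{1}{\frac{11}{4} + \frac{49}{4}} = \frac{1}{15}$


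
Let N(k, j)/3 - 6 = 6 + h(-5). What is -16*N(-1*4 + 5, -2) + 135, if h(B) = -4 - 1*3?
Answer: -105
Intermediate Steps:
h(B) = -7 (h(B) = -4 - 3 = -7)
N(k, j) = 15 (N(k, j) = 18 + 3*(6 - 7) = 18 + 3*(-1) = 18 - 3 = 15)
-16*N(-1*4 + 5, -2) + 135 = -16*15 + 135 = -240 + 135 = -105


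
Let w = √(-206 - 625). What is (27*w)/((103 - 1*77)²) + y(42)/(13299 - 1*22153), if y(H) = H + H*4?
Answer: -105/4427 + 27*I*√831/676 ≈ -0.023718 + 1.1514*I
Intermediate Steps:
w = I*√831 (w = √(-831) = I*√831 ≈ 28.827*I)
y(H) = 5*H (y(H) = H + 4*H = 5*H)
(27*w)/((103 - 1*77)²) + y(42)/(13299 - 1*22153) = (27*(I*√831))/((103 - 1*77)²) + (5*42)/(13299 - 1*22153) = (27*I*√831)/((103 - 77)²) + 210/(13299 - 22153) = (27*I*√831)/(26²) + 210/(-8854) = (27*I*√831)/676 + 210*(-1/8854) = (27*I*√831)*(1/676) - 105/4427 = 27*I*√831/676 - 105/4427 = -105/4427 + 27*I*√831/676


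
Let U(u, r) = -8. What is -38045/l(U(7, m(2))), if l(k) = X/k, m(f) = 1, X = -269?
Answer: -304360/269 ≈ -1131.4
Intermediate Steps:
l(k) = -269/k
-38045/l(U(7, m(2))) = -38045/((-269/(-8))) = -38045/((-269*(-⅛))) = -38045/269/8 = -38045*8/269 = -304360/269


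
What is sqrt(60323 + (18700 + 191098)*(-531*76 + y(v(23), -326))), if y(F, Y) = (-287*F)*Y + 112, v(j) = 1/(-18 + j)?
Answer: I*sqrt(112930657345)/5 ≈ 67210.0*I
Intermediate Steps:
y(F, Y) = 112 - 287*F*Y (y(F, Y) = -287*F*Y + 112 = 112 - 287*F*Y)
sqrt(60323 + (18700 + 191098)*(-531*76 + y(v(23), -326))) = sqrt(60323 + (18700 + 191098)*(-531*76 + (112 - 287*(-326)/(-18 + 23)))) = sqrt(60323 + 209798*(-40356 + (112 - 287*(-326)/5))) = sqrt(60323 + 209798*(-40356 + (112 - 287*1/5*(-326)))) = sqrt(60323 + 209798*(-40356 + (112 + 93562/5))) = sqrt(60323 + 209798*(-40356 + 94122/5)) = sqrt(60323 + 209798*(-107658/5)) = sqrt(60323 - 22586433084/5) = sqrt(-22586131469/5) = I*sqrt(112930657345)/5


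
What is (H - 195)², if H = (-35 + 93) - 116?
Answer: 64009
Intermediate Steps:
H = -58 (H = 58 - 116 = -58)
(H - 195)² = (-58 - 195)² = (-253)² = 64009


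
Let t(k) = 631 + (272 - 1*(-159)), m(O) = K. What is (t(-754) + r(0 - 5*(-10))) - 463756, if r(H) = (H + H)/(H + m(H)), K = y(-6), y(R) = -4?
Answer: -10641912/23 ≈ -4.6269e+5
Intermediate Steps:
K = -4
m(O) = -4
r(H) = 2*H/(-4 + H) (r(H) = (H + H)/(H - 4) = (2*H)/(-4 + H) = 2*H/(-4 + H))
t(k) = 1062 (t(k) = 631 + (272 + 159) = 631 + 431 = 1062)
(t(-754) + r(0 - 5*(-10))) - 463756 = (1062 + 2*(0 - 5*(-10))/(-4 + (0 - 5*(-10)))) - 463756 = (1062 + 2*(0 + 50)/(-4 + (0 + 50))) - 463756 = (1062 + 2*50/(-4 + 50)) - 463756 = (1062 + 2*50/46) - 463756 = (1062 + 2*50*(1/46)) - 463756 = (1062 + 50/23) - 463756 = 24476/23 - 463756 = -10641912/23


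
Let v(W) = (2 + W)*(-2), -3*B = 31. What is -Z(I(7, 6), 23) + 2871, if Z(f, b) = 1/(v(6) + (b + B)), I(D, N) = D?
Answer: 28713/10 ≈ 2871.3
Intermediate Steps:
B = -31/3 (B = -1/3*31 = -31/3 ≈ -10.333)
v(W) = -4 - 2*W
Z(f, b) = 1/(-79/3 + b) (Z(f, b) = 1/((-4 - 2*6) + (b - 31/3)) = 1/((-4 - 12) + (-31/3 + b)) = 1/(-16 + (-31/3 + b)) = 1/(-79/3 + b))
-Z(I(7, 6), 23) + 2871 = -3/(-79 + 3*23) + 2871 = -3/(-79 + 69) + 2871 = -3/(-10) + 2871 = -3*(-1)/10 + 2871 = -1*(-3/10) + 2871 = 3/10 + 2871 = 28713/10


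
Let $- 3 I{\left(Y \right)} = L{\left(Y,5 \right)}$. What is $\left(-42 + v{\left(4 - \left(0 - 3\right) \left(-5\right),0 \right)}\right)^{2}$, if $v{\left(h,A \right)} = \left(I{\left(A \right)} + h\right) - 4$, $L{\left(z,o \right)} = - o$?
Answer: $\frac{27556}{9} \approx 3061.8$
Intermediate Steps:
$I{\left(Y \right)} = \frac{5}{3}$ ($I{\left(Y \right)} = - \frac{\left(-1\right) 5}{3} = \left(- \frac{1}{3}\right) \left(-5\right) = \frac{5}{3}$)
$v{\left(h,A \right)} = - \frac{7}{3} + h$ ($v{\left(h,A \right)} = \left(\frac{5}{3} + h\right) - 4 = - \frac{7}{3} + h$)
$\left(-42 + v{\left(4 - \left(0 - 3\right) \left(-5\right),0 \right)}\right)^{2} = \left(-42 + \left(- \frac{7}{3} + \left(4 - \left(0 - 3\right) \left(-5\right)\right)\right)\right)^{2} = \left(-42 + \left(- \frac{7}{3} + \left(4 - \left(-3\right) \left(-5\right)\right)\right)\right)^{2} = \left(-42 + \left(- \frac{7}{3} + \left(4 - 15\right)\right)\right)^{2} = \left(-42 - \frac{40}{3}\right)^{2} = \left(- \frac{166}{3}\right)^{2} = \frac{27556}{9}$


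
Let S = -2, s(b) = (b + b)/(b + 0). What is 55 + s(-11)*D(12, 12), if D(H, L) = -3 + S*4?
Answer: 33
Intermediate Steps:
s(b) = 2 (s(b) = (2*b)/b = 2)
D(H, L) = -11 (D(H, L) = -3 - 2*4 = -3 - 8 = -11)
55 + s(-11)*D(12, 12) = 55 + 2*(-11) = 55 - 22 = 33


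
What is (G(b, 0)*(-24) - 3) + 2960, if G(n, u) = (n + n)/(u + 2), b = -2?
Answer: 3005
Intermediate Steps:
G(n, u) = 2*n/(2 + u) (G(n, u) = (2*n)/(2 + u) = 2*n/(2 + u))
(G(b, 0)*(-24) - 3) + 2960 = ((2*(-2)/(2 + 0))*(-24) - 3) + 2960 = ((2*(-2)/2)*(-24) - 3) + 2960 = ((2*(-2)*(½))*(-24) - 3) + 2960 = (-2*(-24) - 3) + 2960 = (48 - 3) + 2960 = 45 + 2960 = 3005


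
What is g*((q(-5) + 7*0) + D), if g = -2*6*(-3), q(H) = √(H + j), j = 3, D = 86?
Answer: 3096 + 36*I*√2 ≈ 3096.0 + 50.912*I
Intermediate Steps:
q(H) = √(3 + H) (q(H) = √(H + 3) = √(3 + H))
g = 36 (g = -12*(-3) = 36)
g*((q(-5) + 7*0) + D) = 36*((√(3 - 5) + 7*0) + 86) = 36*((√(-2) + 0) + 86) = 36*((I*√2 + 0) + 86) = 36*(I*√2 + 86) = 36*(86 + I*√2) = 3096 + 36*I*√2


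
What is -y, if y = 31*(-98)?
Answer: 3038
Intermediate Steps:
y = -3038
-y = -1*(-3038) = 3038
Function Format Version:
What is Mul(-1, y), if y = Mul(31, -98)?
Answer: 3038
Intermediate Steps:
y = -3038
Mul(-1, y) = Mul(-1, -3038) = 3038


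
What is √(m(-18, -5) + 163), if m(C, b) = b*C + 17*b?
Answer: 2*√42 ≈ 12.961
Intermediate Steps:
m(C, b) = 17*b + C*b (m(C, b) = C*b + 17*b = 17*b + C*b)
√(m(-18, -5) + 163) = √(-5*(17 - 18) + 163) = √(-5*(-1) + 163) = √(5 + 163) = √168 = 2*√42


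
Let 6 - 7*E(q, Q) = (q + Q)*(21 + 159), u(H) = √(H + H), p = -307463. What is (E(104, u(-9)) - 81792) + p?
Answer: -2743499/7 - 540*I*√2/7 ≈ -3.9193e+5 - 109.1*I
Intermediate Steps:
u(H) = √2*√H (u(H) = √(2*H) = √2*√H)
E(q, Q) = 6/7 - 180*Q/7 - 180*q/7 (E(q, Q) = 6/7 - (q + Q)*(21 + 159)/7 = 6/7 - (Q + q)*180/7 = 6/7 - (180*Q + 180*q)/7 = 6/7 + (-180*Q/7 - 180*q/7) = 6/7 - 180*Q/7 - 180*q/7)
(E(104, u(-9)) - 81792) + p = ((6/7 - 180*√2*√(-9)/7 - 180/7*104) - 81792) - 307463 = ((6/7 - 180*√2*3*I/7 - 18720/7) - 81792) - 307463 = ((6/7 - 540*I*√2/7 - 18720/7) - 81792) - 307463 = ((-18714/7 - 540*I*√2/7) - 81792) - 307463 = (-591258/7 - 540*I*√2/7) - 307463 = -2743499/7 - 540*I*√2/7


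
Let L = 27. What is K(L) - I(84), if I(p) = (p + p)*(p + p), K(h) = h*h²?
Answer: -8541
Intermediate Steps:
K(h) = h³
I(p) = 4*p² (I(p) = (2*p)*(2*p) = 4*p²)
K(L) - I(84) = 27³ - 4*84² = 19683 - 4*7056 = 19683 - 1*28224 = 19683 - 28224 = -8541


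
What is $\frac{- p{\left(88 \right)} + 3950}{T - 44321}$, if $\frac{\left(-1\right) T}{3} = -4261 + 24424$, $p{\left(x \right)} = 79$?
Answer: $- \frac{3871}{104810} \approx -0.036933$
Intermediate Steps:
$T = -60489$ ($T = - 3 \left(-4261 + 24424\right) = \left(-3\right) 20163 = -60489$)
$\frac{- p{\left(88 \right)} + 3950}{T - 44321} = \frac{\left(-1\right) 79 + 3950}{-60489 - 44321} = \frac{-79 + 3950}{-104810} = 3871 \left(- \frac{1}{104810}\right) = - \frac{3871}{104810}$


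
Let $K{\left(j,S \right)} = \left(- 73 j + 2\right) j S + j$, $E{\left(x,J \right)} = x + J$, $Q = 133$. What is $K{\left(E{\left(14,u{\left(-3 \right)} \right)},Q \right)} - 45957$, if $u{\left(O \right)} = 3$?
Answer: $-2847319$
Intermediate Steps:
$E{\left(x,J \right)} = J + x$
$K{\left(j,S \right)} = j + S j \left(2 - 73 j\right)$ ($K{\left(j,S \right)} = \left(2 - 73 j\right) j S + j = j \left(2 - 73 j\right) S + j = S j \left(2 - 73 j\right) + j = j + S j \left(2 - 73 j\right)$)
$K{\left(E{\left(14,u{\left(-3 \right)} \right)},Q \right)} - 45957 = \left(3 + 14\right) \left(1 + 2 \cdot 133 - 9709 \left(3 + 14\right)\right) - 45957 = 17 \left(1 + 266 - 9709 \cdot 17\right) - 45957 = 17 \left(1 + 266 - 165053\right) - 45957 = 17 \left(-164786\right) - 45957 = -2801362 - 45957 = -2847319$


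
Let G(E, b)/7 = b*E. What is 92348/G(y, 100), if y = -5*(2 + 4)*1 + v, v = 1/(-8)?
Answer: -184696/42175 ≈ -4.3793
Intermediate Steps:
v = -⅛ ≈ -0.12500
y = -241/8 (y = -5*(2 + 4)*1 - ⅛ = -5*6*1 - ⅛ = -30*1 - ⅛ = -30 - ⅛ = -241/8 ≈ -30.125)
G(E, b) = 7*E*b (G(E, b) = 7*(b*E) = 7*(E*b) = 7*E*b)
92348/G(y, 100) = 92348/((7*(-241/8)*100)) = 92348/(-42175/2) = 92348*(-2/42175) = -184696/42175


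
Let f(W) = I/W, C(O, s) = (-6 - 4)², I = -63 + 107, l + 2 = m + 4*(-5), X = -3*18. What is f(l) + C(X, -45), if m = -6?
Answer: 689/7 ≈ 98.429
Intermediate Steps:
X = -54
l = -28 (l = -2 + (-6 + 4*(-5)) = -2 + (-6 - 20) = -2 - 26 = -28)
I = 44
C(O, s) = 100 (C(O, s) = (-10)² = 100)
f(W) = 44/W
f(l) + C(X, -45) = 44/(-28) + 100 = 44*(-1/28) + 100 = -11/7 + 100 = 689/7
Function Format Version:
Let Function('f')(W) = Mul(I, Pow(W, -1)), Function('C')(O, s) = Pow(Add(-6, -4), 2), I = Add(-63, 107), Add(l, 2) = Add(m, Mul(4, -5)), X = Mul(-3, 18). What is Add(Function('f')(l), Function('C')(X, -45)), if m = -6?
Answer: Rational(689, 7) ≈ 98.429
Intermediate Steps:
X = -54
l = -28 (l = Add(-2, Add(-6, Mul(4, -5))) = Add(-2, Add(-6, -20)) = Add(-2, -26) = -28)
I = 44
Function('C')(O, s) = 100 (Function('C')(O, s) = Pow(-10, 2) = 100)
Function('f')(W) = Mul(44, Pow(W, -1))
Add(Function('f')(l), Function('C')(X, -45)) = Add(Mul(44, Pow(-28, -1)), 100) = Add(Mul(44, Rational(-1, 28)), 100) = Add(Rational(-11, 7), 100) = Rational(689, 7)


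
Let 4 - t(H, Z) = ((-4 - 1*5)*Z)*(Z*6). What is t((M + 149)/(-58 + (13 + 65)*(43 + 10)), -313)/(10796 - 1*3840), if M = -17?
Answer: 2645165/3478 ≈ 760.54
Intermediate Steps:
t(H, Z) = 4 + 54*Z² (t(H, Z) = 4 - (-4 - 1*5)*Z*Z*6 = 4 - (-4 - 5)*Z*6*Z = 4 - (-9*Z)*6*Z = 4 - (-54)*Z² = 4 + 54*Z²)
t((M + 149)/(-58 + (13 + 65)*(43 + 10)), -313)/(10796 - 1*3840) = (4 + 54*(-313)²)/(10796 - 1*3840) = (4 + 54*97969)/(10796 - 3840) = (4 + 5290326)/6956 = 5290330*(1/6956) = 2645165/3478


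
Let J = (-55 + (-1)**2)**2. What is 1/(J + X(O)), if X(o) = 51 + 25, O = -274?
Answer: 1/2992 ≈ 0.00033422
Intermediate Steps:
X(o) = 76
J = 2916 (J = (-55 + 1)**2 = (-54)**2 = 2916)
1/(J + X(O)) = 1/(2916 + 76) = 1/2992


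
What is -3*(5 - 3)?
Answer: -6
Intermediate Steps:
-3*(5 - 3) = -3*2 = -6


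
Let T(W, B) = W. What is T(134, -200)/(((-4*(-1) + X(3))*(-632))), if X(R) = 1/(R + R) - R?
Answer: -201/1106 ≈ -0.18174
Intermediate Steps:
X(R) = 1/(2*R) - R
T(134, -200)/(((-4*(-1) + X(3))*(-632))) = 134/(((-4*(-1) + ((½)/3 - 1*3))*(-632))) = 134/(((4 + ((½)*(⅓) - 3))*(-632))) = 134/(((4 + (⅙ - 3))*(-632))) = 134/(((4 - 17/6)*(-632))) = 134/(((7/6)*(-632))) = 134/(-2212/3) = 134*(-3/2212) = -201/1106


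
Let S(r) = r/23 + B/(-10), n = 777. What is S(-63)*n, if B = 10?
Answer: -66822/23 ≈ -2905.3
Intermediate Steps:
S(r) = -1 + r/23 (S(r) = r/23 + 10/(-10) = r*(1/23) + 10*(-⅒) = r/23 - 1 = -1 + r/23)
S(-63)*n = (-1 + (1/23)*(-63))*777 = (-1 - 63/23)*777 = -86/23*777 = -66822/23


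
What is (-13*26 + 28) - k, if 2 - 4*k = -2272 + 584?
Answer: -1465/2 ≈ -732.50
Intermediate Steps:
k = 845/2 (k = ½ - (-2272 + 584)/4 = ½ - ¼*(-1688) = ½ + 422 = 845/2 ≈ 422.50)
(-13*26 + 28) - k = (-13*26 + 28) - 1*845/2 = (-338 + 28) - 845/2 = -310 - 845/2 = -1465/2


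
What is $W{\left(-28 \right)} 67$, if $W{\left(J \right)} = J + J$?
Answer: $-3752$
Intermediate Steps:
$W{\left(J \right)} = 2 J$
$W{\left(-28 \right)} 67 = 2 \left(-28\right) 67 = \left(-56\right) 67 = -3752$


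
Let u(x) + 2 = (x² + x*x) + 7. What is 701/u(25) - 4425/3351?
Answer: -1068108/1401835 ≈ -0.76194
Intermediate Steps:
u(x) = 5 + 2*x² (u(x) = -2 + ((x² + x*x) + 7) = -2 + ((x² + x²) + 7) = -2 + (2*x² + 7) = -2 + (7 + 2*x²) = 5 + 2*x²)
701/u(25) - 4425/3351 = 701/(5 + 2*25²) - 4425/3351 = 701/(5 + 2*625) - 4425*1/3351 = 701/(5 + 1250) - 1475/1117 = 701/1255 - 1475/1117 = -1068108/1401835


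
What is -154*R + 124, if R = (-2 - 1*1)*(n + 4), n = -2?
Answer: 1048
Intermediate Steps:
R = -6 (R = (-2 - 1*1)*(-2 + 4) = (-2 - 1)*2 = -3*2 = -6)
-154*R + 124 = -154*(-6) + 124 = 924 + 124 = 1048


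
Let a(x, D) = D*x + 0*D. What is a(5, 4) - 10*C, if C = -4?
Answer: 60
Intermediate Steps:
a(x, D) = D*x (a(x, D) = D*x + 0 = D*x)
a(5, 4) - 10*C = 4*5 - 10*(-4) = 20 + 40 = 60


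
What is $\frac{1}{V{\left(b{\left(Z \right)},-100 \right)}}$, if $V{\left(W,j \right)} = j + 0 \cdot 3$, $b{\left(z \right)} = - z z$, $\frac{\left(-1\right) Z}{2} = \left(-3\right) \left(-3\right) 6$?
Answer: $- \frac{1}{100} \approx -0.01$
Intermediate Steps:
$Z = -108$ ($Z = - 2 \left(-3\right) \left(-3\right) 6 = - 2 \cdot 9 \cdot 6 = \left(-2\right) 54 = -108$)
$b{\left(z \right)} = - z^{2}$
$V{\left(W,j \right)} = j$ ($V{\left(W,j \right)} = j + 0 = j$)
$\frac{1}{V{\left(b{\left(Z \right)},-100 \right)}} = \frac{1}{-100} = - \frac{1}{100}$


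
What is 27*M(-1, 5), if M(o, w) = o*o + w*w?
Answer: 702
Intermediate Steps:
M(o, w) = o² + w²
27*M(-1, 5) = 27*((-1)² + 5²) = 27*(1 + 25) = 27*26 = 702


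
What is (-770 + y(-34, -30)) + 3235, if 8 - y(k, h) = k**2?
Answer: 1317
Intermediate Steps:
y(k, h) = 8 - k**2
(-770 + y(-34, -30)) + 3235 = (-770 + (8 - 1*(-34)**2)) + 3235 = (-770 + (8 - 1*1156)) + 3235 = (-770 + (8 - 1156)) + 3235 = (-770 - 1148) + 3235 = -1918 + 3235 = 1317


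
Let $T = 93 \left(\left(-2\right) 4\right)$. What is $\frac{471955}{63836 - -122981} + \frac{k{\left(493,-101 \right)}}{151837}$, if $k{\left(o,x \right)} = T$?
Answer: $\frac{71521239487}{28365732829} \approx 2.5214$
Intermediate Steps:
$T = -744$ ($T = 93 \left(-8\right) = -744$)
$k{\left(o,x \right)} = -744$
$\frac{471955}{63836 - -122981} + \frac{k{\left(493,-101 \right)}}{151837} = \frac{471955}{63836 - -122981} - \frac{744}{151837} = \frac{471955}{63836 + 122981} - \frac{744}{151837} = \frac{471955}{186817} - \frac{744}{151837} = \frac{71521239487}{28365732829}$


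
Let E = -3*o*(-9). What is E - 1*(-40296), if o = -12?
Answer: 39972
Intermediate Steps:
E = -324 (E = -3*(-12)*(-9) = 36*(-9) = -324)
E - 1*(-40296) = -324 - 1*(-40296) = -324 + 40296 = 39972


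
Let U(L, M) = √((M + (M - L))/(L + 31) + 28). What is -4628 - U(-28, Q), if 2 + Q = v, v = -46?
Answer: -4628 - 4*√3/3 ≈ -4630.3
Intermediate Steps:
Q = -48 (Q = -2 - 46 = -48)
U(L, M) = √(28 + (-L + 2*M)/(31 + L)) (U(L, M) = √((-L + 2*M)/(31 + L) + 28) = √(28 + (-L + 2*M)/(31 + L)))
-4628 - U(-28, Q) = -4628 - √((868 + 2*(-48) + 27*(-28))/(31 - 28)) = -4628 - √((868 - 96 - 756)/3) = -4628 - √((⅓)*16) = -4628 - √(16/3) = -4628 - 4*√3/3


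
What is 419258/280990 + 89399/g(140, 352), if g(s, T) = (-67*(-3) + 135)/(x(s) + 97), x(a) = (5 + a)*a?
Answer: 85396228399943/15735440 ≈ 5.4270e+6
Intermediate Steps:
x(a) = a*(5 + a)
g(s, T) = 336/(97 + s*(5 + s)) (g(s, T) = (-67*(-3) + 135)/(s*(5 + s) + 97) = (201 + 135)/(97 + s*(5 + s)) = 336/(97 + s*(5 + s)))
419258/280990 + 89399/g(140, 352) = 419258/280990 + 89399/((336/(97 + 140*(5 + 140)))) = 419258*(1/280990) + 89399/((336/(97 + 140*145))) = 209629/140495 + 89399/((336/(97 + 20300))) = 209629/140495 + 89399/((336/20397)) = 209629/140495 + 89399/((336*(1/20397))) = 209629/140495 + 89399/(112/6799) = 209629/140495 + 89399*(6799/112) = 209629/140495 + 607823801/112 = 85396228399943/15735440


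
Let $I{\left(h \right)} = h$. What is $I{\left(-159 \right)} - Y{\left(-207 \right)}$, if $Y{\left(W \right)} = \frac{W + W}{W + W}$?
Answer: $-160$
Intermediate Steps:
$Y{\left(W \right)} = 1$ ($Y{\left(W \right)} = \frac{2 W}{2 W} = 2 W \frac{1}{2 W} = 1$)
$I{\left(-159 \right)} - Y{\left(-207 \right)} = -159 - 1 = -160$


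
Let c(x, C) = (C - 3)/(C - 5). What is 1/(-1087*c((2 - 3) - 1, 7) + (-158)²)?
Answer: 1/22790 ≈ 4.3879e-5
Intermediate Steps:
c(x, C) = (-3 + C)/(-5 + C)
1/(-1087*c((2 - 3) - 1, 7) + (-158)²) = 1/(-1087*(-3 + 7)/(-5 + 7) + (-158)²) = 1/(-1087*4/2 + 24964) = 1/(-1087*2 + 24964) = 1/(-2174 + 24964) = 1/22790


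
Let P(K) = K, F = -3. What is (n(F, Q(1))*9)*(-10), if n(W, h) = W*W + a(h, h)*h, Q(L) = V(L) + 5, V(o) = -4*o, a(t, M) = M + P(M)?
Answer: -990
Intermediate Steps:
a(t, M) = 2*M (a(t, M) = M + M = 2*M)
Q(L) = 5 - 4*L (Q(L) = -4*L + 5 = 5 - 4*L)
n(W, h) = W² + 2*h² (n(W, h) = W*W + (2*h)*h = W² + 2*h²)
(n(F, Q(1))*9)*(-10) = (((-3)² + 2*(5 - 4*1)²)*9)*(-10) = ((9 + 2*(5 - 4)²)*9)*(-10) = ((9 + 2*1²)*9)*(-10) = ((9 + 2*1)*9)*(-10) = ((9 + 2)*9)*(-10) = (11*9)*(-10) = 99*(-10) = -990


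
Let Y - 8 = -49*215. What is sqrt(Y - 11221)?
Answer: 2*I*sqrt(5437) ≈ 147.47*I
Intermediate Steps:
Y = -10527 (Y = 8 - 49*215 = 8 - 10535 = -10527)
sqrt(Y - 11221) = sqrt(-10527 - 11221) = sqrt(-21748) = 2*I*sqrt(5437)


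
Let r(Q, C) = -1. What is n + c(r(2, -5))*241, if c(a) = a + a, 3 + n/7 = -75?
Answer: -1028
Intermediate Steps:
n = -546 (n = -21 + 7*(-75) = -21 - 525 = -546)
c(a) = 2*a
n + c(r(2, -5))*241 = -546 + (2*(-1))*241 = -546 - 2*241 = -546 - 482 = -1028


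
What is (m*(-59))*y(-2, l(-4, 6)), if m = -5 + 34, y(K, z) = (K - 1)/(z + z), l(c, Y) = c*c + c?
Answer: 1711/8 ≈ 213.88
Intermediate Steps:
l(c, Y) = c + c² (l(c, Y) = c² + c = c + c²)
y(K, z) = (-1 + K)/(2*z) (y(K, z) = (-1 + K)/((2*z)) = (-1 + K)*(1/(2*z)) = (-1 + K)/(2*z))
m = 29
(m*(-59))*y(-2, l(-4, 6)) = (29*(-59))*((-1 - 2)/(2*((-4*(1 - 4))))) = -1711*(-3)/(2*((-4*(-3)))) = -1711*(-3)/(2*12) = -1711*(-⅛) = 1711/8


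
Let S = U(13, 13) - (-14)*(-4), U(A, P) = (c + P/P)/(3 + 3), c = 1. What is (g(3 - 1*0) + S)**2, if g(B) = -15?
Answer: 44944/9 ≈ 4993.8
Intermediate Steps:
U(A, P) = 1/3 (U(A, P) = (1 + P/P)/(3 + 3) = (1 + 1)/6 = 2*(1/6) = 1/3)
S = -167/3 (S = 1/3 - (-14)*(-4) = 1/3 - 1*56 = 1/3 - 56 = -167/3 ≈ -55.667)
(g(3 - 1*0) + S)**2 = (-15 - 167/3)**2 = (-212/3)**2 = 44944/9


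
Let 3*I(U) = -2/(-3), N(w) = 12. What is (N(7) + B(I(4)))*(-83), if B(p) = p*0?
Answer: -996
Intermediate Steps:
I(U) = 2/9 (I(U) = (-2/(-3))/3 = (-2*(-⅓))/3 = (⅓)*(⅔) = 2/9)
B(p) = 0
(N(7) + B(I(4)))*(-83) = (12 + 0)*(-83) = 12*(-83) = -996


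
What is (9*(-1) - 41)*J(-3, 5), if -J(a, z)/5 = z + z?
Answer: 2500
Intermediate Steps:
J(a, z) = -10*z (J(a, z) = -5*(z + z) = -10*z)
(9*(-1) - 41)*J(-3, 5) = (9*(-1) - 41)*(-10*5) = (-9 - 41)*(-50) = -50*(-50) = 2500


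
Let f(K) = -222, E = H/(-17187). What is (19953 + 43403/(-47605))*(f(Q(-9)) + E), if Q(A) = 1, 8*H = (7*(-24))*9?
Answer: -241591252950510/54545809 ≈ -4.4291e+6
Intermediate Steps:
H = -189 (H = ((7*(-24))*9)/8 = (-168*9)/8 = (⅛)*(-1512) = -189)
E = 63/5729 (E = -189/(-17187) = -189*(-1/17187) = 63/5729 ≈ 0.010997)
(19953 + 43403/(-47605))*(f(Q(-9)) + E) = (19953 + 43403/(-47605))*(-222 + 63/5729) = (19953 + 43403*(-1/47605))*(-1271775/5729) = (19953 - 43403/47605)*(-1271775/5729) = (949819162/47605)*(-1271775/5729) = -241591252950510/54545809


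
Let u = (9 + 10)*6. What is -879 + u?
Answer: -765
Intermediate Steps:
u = 114 (u = 19*6 = 114)
-879 + u = -879 + 114 = -765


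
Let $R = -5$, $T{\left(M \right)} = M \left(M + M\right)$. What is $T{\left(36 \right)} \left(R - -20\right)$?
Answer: $38880$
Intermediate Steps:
$T{\left(M \right)} = 2 M^{2}$ ($T{\left(M \right)} = M 2 M = 2 M^{2}$)
$T{\left(36 \right)} \left(R - -20\right) = 2 \cdot 36^{2} \left(-5 - -20\right) = 2 \cdot 1296 \left(-5 + 20\right) = 2592 \cdot 15 = 38880$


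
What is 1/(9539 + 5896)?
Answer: 1/15435 ≈ 6.4788e-5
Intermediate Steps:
1/(9539 + 5896) = 1/15435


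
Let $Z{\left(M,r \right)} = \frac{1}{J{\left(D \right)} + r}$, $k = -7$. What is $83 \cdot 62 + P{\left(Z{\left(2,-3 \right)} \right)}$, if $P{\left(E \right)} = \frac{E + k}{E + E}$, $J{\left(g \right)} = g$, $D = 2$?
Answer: $5150$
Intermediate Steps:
$Z{\left(M,r \right)} = \frac{1}{2 + r}$
$P{\left(E \right)} = \frac{-7 + E}{2 E}$ ($P{\left(E \right)} = \frac{E - 7}{E + E} = \frac{-7 + E}{2 E}$)
$83 \cdot 62 + P{\left(Z{\left(2,-3 \right)} \right)} = 83 \cdot 62 + \frac{-7 + \frac{1}{2 - 3}}{2 \frac{1}{2 - 3}} = 5146 + \frac{-7 + \frac{1}{-1}}{2 \frac{1}{-1}} = 5146 + \frac{-7 - 1}{2 \left(-1\right)} = 5146 + \frac{1}{2} \left(-1\right) \left(-8\right) = 5146 + 4 = 5150$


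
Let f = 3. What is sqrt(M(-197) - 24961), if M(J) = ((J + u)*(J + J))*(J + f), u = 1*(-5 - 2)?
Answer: I*sqrt(15617905) ≈ 3951.9*I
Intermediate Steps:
u = -7 (u = 1*(-7) = -7)
M(J) = 2*J*(-7 + J)*(3 + J) (M(J) = ((J - 7)*(J + J))*(J + 3) = ((-7 + J)*(2*J))*(3 + J) = (2*J*(-7 + J))*(3 + J) = 2*J*(-7 + J)*(3 + J))
sqrt(M(-197) - 24961) = sqrt(2*(-197)*(-21 + (-197)**2 - 4*(-197)) - 24961) = sqrt(2*(-197)*(-21 + 38809 + 788) - 24961) = sqrt(2*(-197)*39576 - 24961) = sqrt(-15592944 - 24961) = sqrt(-15617905) = I*sqrt(15617905)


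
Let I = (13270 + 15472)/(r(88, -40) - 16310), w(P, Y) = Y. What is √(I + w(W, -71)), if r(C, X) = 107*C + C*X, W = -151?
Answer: 2*I*√499960519/5207 ≈ 8.5884*I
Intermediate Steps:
I = -14371/5207 (I = (13270 + 15472)/(88*(107 - 40) - 16310) = 28742/(88*67 - 16310) = 28742/(5896 - 16310) = 28742/(-10414) = 28742*(-1/10414) = -14371/5207 ≈ -2.7599)
√(I + w(W, -71)) = √(-14371/5207 - 71) = √(-384068/5207) = 2*I*√499960519/5207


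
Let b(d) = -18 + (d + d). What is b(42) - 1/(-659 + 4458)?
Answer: 250733/3799 ≈ 66.000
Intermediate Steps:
b(d) = -18 + 2*d
b(42) - 1/(-659 + 4458) = (-18 + 2*42) - 1/(-659 + 4458) = (-18 + 84) - 1/3799 = 66 - 1*1/3799 = 66 - 1/3799 = 250733/3799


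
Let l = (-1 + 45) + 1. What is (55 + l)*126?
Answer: 12600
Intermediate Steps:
l = 45 (l = 44 + 1 = 45)
(55 + l)*126 = (55 + 45)*126 = 100*126 = 12600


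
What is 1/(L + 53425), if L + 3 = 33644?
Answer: 1/87066 ≈ 1.1486e-5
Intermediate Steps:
L = 33641 (L = -3 + 33644 = 33641)
1/(L + 53425) = 1/(33641 + 53425) = 1/87066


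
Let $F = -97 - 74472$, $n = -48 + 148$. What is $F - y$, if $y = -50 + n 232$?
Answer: $-97719$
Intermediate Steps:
$n = 100$
$y = 23150$ ($y = -50 + 100 \cdot 232 = -50 + 23200 = 23150$)
$F = -74569$ ($F = -97 - 74472 = -74569$)
$F - y = -74569 - 23150 = -97719$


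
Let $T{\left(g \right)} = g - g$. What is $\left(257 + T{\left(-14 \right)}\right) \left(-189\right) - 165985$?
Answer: $-214558$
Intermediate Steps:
$T{\left(g \right)} = 0$
$\left(257 + T{\left(-14 \right)}\right) \left(-189\right) - 165985 = \left(257 + 0\right) \left(-189\right) - 165985 = 257 \left(-189\right) - 165985 = -48573 - 165985 = -214558$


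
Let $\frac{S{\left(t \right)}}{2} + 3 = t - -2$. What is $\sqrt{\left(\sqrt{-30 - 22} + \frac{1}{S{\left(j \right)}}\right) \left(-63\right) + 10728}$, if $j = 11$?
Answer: $\frac{3 \sqrt{119165 - 1400 i \sqrt{13}}}{10} \approx 103.58 - 2.1929 i$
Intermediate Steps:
$S{\left(t \right)} = -2 + 2 t$ ($S{\left(t \right)} = -6 + 2 \left(t - -2\right) = -6 + 2 \left(t + 2\right) = -6 + 2 \left(2 + t\right) = -6 + \left(4 + 2 t\right) = -2 + 2 t$)
$\sqrt{\left(\sqrt{-30 - 22} + \frac{1}{S{\left(j \right)}}\right) \left(-63\right) + 10728} = \sqrt{\left(\sqrt{-30 - 22} + \frac{1}{-2 + 2 \cdot 11}\right) \left(-63\right) + 10728} = \sqrt{\left(\sqrt{-52} + \frac{1}{-2 + 22}\right) \left(-63\right) + 10728} = \sqrt{\left(2 i \sqrt{13} + \frac{1}{20}\right) \left(-63\right) + 10728} = \sqrt{\left(\frac{1}{20} + 2 i \sqrt{13}\right) \left(-63\right) + 10728} = \sqrt{\left(- \frac{63}{20} - 126 i \sqrt{13}\right) + 10728} = \sqrt{\frac{214497}{20} - 126 i \sqrt{13}}$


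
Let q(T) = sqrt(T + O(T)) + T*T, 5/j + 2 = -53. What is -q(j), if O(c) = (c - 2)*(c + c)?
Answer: -1/121 - sqrt(35)/11 ≈ -0.54609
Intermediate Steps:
O(c) = 2*c*(-2 + c) (O(c) = (-2 + c)*(2*c) = 2*c*(-2 + c))
j = -1/11 (j = 5/(-2 - 53) = 5/(-55) = 5*(-1/55) = -1/11 ≈ -0.090909)
q(T) = T**2 + sqrt(T + 2*T*(-2 + T)) (q(T) = sqrt(T + 2*T*(-2 + T)) + T*T = sqrt(T + 2*T*(-2 + T)) + T**2 = T**2 + sqrt(T + 2*T*(-2 + T)))
-q(j) = -((-1/11)**2 + sqrt(-(-3 + 2*(-1/11))/11)) = -(1/121 + sqrt(-(-3 - 2/11)/11)) = -(1/121 + sqrt(-1/11*(-35/11))) = -(1/121 + sqrt(35/121)) = -(1/121 + sqrt(35)/11) = -1/121 - sqrt(35)/11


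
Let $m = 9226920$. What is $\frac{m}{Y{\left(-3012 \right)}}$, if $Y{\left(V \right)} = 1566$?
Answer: $\frac{1537820}{261} \approx 5892.0$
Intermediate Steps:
$\frac{m}{Y{\left(-3012 \right)}} = \frac{9226920}{1566} = 9226920 \cdot \frac{1}{1566} = \frac{1537820}{261}$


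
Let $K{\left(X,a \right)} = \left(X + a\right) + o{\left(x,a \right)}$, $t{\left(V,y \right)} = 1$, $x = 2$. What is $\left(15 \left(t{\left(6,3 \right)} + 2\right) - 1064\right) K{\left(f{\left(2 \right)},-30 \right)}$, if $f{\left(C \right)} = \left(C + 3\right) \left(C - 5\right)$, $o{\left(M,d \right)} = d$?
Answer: $76425$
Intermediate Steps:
$f{\left(C \right)} = \left(-5 + C\right) \left(3 + C\right)$ ($f{\left(C \right)} = \left(3 + C\right) \left(-5 + C\right) = \left(-5 + C\right) \left(3 + C\right)$)
$K{\left(X,a \right)} = X + 2 a$ ($K{\left(X,a \right)} = \left(X + a\right) + a = X + 2 a$)
$\left(15 \left(t{\left(6,3 \right)} + 2\right) - 1064\right) K{\left(f{\left(2 \right)},-30 \right)} = \left(15 \left(1 + 2\right) - 1064\right) \left(\left(-15 + 2^{2} - 4\right) + 2 \left(-30\right)\right) = \left(15 \cdot 3 - 1064\right) \left(\left(-15 + 4 - 4\right) - 60\right) = \left(45 - 1064\right) \left(-15 - 60\right) = \left(-1019\right) \left(-75\right) = 76425$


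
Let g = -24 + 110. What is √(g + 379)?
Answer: √465 ≈ 21.564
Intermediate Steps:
g = 86
√(g + 379) = √(86 + 379) = √465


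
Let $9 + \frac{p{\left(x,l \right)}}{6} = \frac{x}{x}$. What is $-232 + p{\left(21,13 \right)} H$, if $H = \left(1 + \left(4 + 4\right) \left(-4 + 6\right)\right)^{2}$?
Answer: $-14104$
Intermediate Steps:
$H = 289$ ($H = \left(1 + 8 \cdot 2\right)^{2} = \left(1 + 16\right)^{2} = 17^{2} = 289$)
$p{\left(x,l \right)} = -48$ ($p{\left(x,l \right)} = -54 + 6 \frac{x}{x} = -54 + 6 \cdot 1 = -54 + 6 = -48$)
$-232 + p{\left(21,13 \right)} H = -232 - 13872 = -14104$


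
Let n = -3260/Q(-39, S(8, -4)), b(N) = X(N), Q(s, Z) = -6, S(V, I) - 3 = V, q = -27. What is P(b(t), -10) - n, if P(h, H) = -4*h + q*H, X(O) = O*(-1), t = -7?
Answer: -904/3 ≈ -301.33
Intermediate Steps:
S(V, I) = 3 + V
X(O) = -O
b(N) = -N
P(h, H) = -27*H - 4*h (P(h, H) = -4*h - 27*H = -27*H - 4*h)
n = 1630/3 (n = -3260/(-6) = -3260*(-⅙) = 1630/3 ≈ 543.33)
P(b(t), -10) - n = (-27*(-10) - (-4)*(-7)) - 1*1630/3 = (270 - 4*7) - 1630/3 = (270 - 28) - 1630/3 = 242 - 1630/3 = -904/3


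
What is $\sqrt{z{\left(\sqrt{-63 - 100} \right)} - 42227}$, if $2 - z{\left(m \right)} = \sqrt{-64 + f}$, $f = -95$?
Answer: $\sqrt{-42225 - i \sqrt{159}} \approx 0.031 - 205.49 i$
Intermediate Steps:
$z{\left(m \right)} = 2 - i \sqrt{159}$ ($z{\left(m \right)} = 2 - \sqrt{-64 - 95} = 2 - \sqrt{-159} = 2 - i \sqrt{159}$)
$\sqrt{z{\left(\sqrt{-63 - 100} \right)} - 42227} = \sqrt{\left(2 - i \sqrt{159}\right) - 42227} = \sqrt{-42225 - i \sqrt{159}}$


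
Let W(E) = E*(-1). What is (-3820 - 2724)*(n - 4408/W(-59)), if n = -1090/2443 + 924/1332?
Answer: 7796328192080/15999207 ≈ 4.8729e+5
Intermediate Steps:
W(E) = -E
n = 67121/271173 (n = -1090*1/2443 + 924*(1/1332) = -1090/2443 + 77/111 = 67121/271173 ≈ 0.24752)
(-3820 - 2724)*(n - 4408/W(-59)) = (-3820 - 2724)*(67121/271173 - 4408/((-1*(-59)))) = -6544*(67121/271173 - 4408/59) = -6544*(-1191370445/15999207) = 7796328192080/15999207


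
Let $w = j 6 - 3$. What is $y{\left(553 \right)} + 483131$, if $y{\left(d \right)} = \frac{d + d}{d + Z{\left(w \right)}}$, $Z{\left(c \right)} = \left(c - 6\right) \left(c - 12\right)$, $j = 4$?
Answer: $\frac{166197617}{344} \approx 4.8313 \cdot 10^{5}$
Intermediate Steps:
$w = 21$ ($w = 4 \cdot 6 - 3 = 24 - 3 = 21$)
$Z{\left(c \right)} = \left(-12 + c\right) \left(-6 + c\right)$ ($Z{\left(c \right)} = \left(-6 + c\right) \left(-12 + c\right) = \left(-12 + c\right) \left(-6 + c\right)$)
$y{\left(d \right)} = \frac{2 d}{135 + d}$ ($y{\left(d \right)} = \frac{d + d}{d + \left(72 + 21^{2} - 378\right)} = \frac{2 d}{d + \left(72 + 441 - 378\right)} = \frac{2 d}{d + 135} = \frac{2 d}{135 + d}$)
$y{\left(553 \right)} + 483131 = 2 \cdot 553 \frac{1}{135 + 553} + 483131 = 2 \cdot 553 \cdot \frac{1}{688} + 483131 = \frac{553}{344} + 483131 = \frac{166197617}{344}$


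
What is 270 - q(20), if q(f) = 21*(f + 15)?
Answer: -465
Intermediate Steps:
q(f) = 315 + 21*f (q(f) = 21*(15 + f) = 315 + 21*f)
270 - q(20) = 270 - (315 + 21*20) = 270 - (315 + 420) = 270 - 1*735 = 270 - 735 = -465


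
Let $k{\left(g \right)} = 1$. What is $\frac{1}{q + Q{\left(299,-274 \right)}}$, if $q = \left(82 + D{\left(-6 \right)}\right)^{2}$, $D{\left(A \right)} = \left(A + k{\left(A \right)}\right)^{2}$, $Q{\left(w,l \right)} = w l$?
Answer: $- \frac{1}{70477} \approx -1.4189 \cdot 10^{-5}$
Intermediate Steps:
$Q{\left(w,l \right)} = l w$
$D{\left(A \right)} = \left(1 + A\right)^{2}$ ($D{\left(A \right)} = \left(A + 1\right)^{2} = \left(1 + A\right)^{2}$)
$q = 11449$ ($q = \left(82 + \left(1 - 6\right)^{2}\right)^{2} = \left(82 + \left(-5\right)^{2}\right)^{2} = \left(82 + 25\right)^{2} = 107^{2} = 11449$)
$\frac{1}{q + Q{\left(299,-274 \right)}} = \frac{1}{11449 - 81926} = \frac{1}{-70477} = - \frac{1}{70477}$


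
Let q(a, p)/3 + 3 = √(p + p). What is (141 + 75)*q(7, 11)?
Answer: -1944 + 648*√22 ≈ 1095.4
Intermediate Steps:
q(a, p) = -9 + 3*√2*√p (q(a, p) = -9 + 3*√(p + p) = -9 + 3*√(2*p) = -9 + 3*(√2*√p) = -9 + 3*√2*√p)
(141 + 75)*q(7, 11) = (141 + 75)*(-9 + 3*√2*√11) = 216*(-9 + 3*√22) = -1944 + 648*√22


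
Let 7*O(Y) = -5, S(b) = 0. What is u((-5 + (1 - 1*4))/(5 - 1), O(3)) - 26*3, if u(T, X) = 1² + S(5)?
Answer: -77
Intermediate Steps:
O(Y) = -5/7 (O(Y) = (⅐)*(-5) = -5/7)
u(T, X) = 1 (u(T, X) = 1² + 0 = 1 + 0 = 1)
u((-5 + (1 - 1*4))/(5 - 1), O(3)) - 26*3 = 1 - 26*3 = 1 - 78 = -77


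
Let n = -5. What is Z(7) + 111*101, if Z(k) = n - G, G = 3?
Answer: 11203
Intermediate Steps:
Z(k) = -8 (Z(k) = -5 - 1*3 = -5 - 3 = -8)
Z(7) + 111*101 = -8 + 111*101 = -8 + 11211 = 11203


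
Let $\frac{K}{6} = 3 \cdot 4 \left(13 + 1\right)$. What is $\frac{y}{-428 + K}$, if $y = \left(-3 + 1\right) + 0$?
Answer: $- \frac{1}{290} \approx -0.0034483$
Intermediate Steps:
$K = 1008$ ($K = 6 \cdot 3 \cdot 4 \left(13 + 1\right) = 6 \cdot 12 \cdot 14 = 6 \cdot 168 = 1008$)
$y = -2$ ($y = -2 + 0 = -2$)
$\frac{y}{-428 + K} = - \frac{2}{-428 + 1008} = - \frac{2}{580} = \left(-2\right) \frac{1}{580} = - \frac{1}{290}$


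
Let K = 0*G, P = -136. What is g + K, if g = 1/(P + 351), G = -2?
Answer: 1/215 ≈ 0.0046512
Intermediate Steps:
g = 1/215 (g = 1/(-136 + 351) = 1/215 ≈ 0.0046512)
K = 0 (K = 0*(-2) = 0)
g + K = 1/215 + 0 = 1/215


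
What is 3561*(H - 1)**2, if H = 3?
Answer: 14244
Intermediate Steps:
3561*(H - 1)**2 = 3561*(3 - 1)**2 = 3561*2**2 = 3561*4 = 14244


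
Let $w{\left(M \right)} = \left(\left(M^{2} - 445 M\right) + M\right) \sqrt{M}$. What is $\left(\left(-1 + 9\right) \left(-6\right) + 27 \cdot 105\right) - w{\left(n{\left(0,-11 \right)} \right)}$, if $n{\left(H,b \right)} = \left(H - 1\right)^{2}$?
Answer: $3230$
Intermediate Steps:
$n{\left(H,b \right)} = \left(-1 + H\right)^{2}$
$w{\left(M \right)} = \sqrt{M} \left(M^{2} - 444 M\right)$ ($w{\left(M \right)} = \left(M^{2} - 444 M\right) \sqrt{M} = \sqrt{M} \left(M^{2} - 444 M\right)$)
$\left(\left(-1 + 9\right) \left(-6\right) + 27 \cdot 105\right) - w{\left(n{\left(0,-11 \right)} \right)} = \left(\left(-1 + 9\right) \left(-6\right) + 27 \cdot 105\right) - \left(\left(-1 + 0\right)^{2}\right)^{\frac{3}{2}} \left(-444 + \left(-1 + 0\right)^{2}\right) = \left(8 \left(-6\right) + 2835\right) - \left(\left(-1\right)^{2}\right)^{\frac{3}{2}} \left(-444 + \left(-1\right)^{2}\right) = \left(-48 + 2835\right) - 1^{\frac{3}{2}} \left(-444 + 1\right) = 2787 - 1 \left(-443\right) = 2787 - -443 = 2787 + 443 = 3230$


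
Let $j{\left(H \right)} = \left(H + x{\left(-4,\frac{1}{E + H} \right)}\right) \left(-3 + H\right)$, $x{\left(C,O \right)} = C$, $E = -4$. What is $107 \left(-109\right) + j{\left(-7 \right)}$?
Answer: $-11553$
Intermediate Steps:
$j{\left(H \right)} = \left(-4 + H\right) \left(-3 + H\right)$ ($j{\left(H \right)} = \left(H - 4\right) \left(-3 + H\right) = \left(-4 + H\right) \left(-3 + H\right)$)
$107 \left(-109\right) + j{\left(-7 \right)} = 107 \left(-109\right) + \left(12 + \left(-7\right)^{2} - -49\right) = -11663 + \left(12 + 49 + 49\right) = -11663 + 110 = -11553$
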